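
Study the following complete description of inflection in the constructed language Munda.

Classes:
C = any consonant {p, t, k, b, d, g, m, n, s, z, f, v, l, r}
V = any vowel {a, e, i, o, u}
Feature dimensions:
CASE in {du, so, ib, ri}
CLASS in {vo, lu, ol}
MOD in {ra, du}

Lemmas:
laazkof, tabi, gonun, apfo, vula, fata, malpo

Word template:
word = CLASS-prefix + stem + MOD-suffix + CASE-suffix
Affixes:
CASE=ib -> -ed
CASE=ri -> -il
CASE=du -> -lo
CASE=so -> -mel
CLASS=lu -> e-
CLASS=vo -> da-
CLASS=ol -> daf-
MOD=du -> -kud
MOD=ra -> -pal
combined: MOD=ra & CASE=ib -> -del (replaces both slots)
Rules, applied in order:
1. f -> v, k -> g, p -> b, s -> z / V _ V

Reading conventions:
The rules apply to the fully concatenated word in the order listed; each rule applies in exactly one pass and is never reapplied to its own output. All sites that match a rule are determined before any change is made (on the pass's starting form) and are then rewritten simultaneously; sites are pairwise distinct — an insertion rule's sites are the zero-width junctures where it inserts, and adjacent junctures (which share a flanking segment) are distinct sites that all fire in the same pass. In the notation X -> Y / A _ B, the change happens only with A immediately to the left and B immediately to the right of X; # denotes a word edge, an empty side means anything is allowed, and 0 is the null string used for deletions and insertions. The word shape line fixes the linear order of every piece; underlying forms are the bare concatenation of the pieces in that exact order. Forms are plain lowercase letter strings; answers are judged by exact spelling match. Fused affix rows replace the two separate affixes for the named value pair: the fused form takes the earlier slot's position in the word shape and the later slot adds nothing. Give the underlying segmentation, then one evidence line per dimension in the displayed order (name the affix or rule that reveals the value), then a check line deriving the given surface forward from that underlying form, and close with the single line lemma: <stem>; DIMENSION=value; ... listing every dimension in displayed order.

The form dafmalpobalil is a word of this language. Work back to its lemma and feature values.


underlying: daf-malpo-pal-il
CASE=ri - signalled by the affix -il
CLASS=ol - signalled by the affix daf-
MOD=ra - signalled by the affix -pal
check: dafmalpopalil -> dafmalpobalil
lemma: malpo; CASE=ri; CLASS=ol; MOD=ra


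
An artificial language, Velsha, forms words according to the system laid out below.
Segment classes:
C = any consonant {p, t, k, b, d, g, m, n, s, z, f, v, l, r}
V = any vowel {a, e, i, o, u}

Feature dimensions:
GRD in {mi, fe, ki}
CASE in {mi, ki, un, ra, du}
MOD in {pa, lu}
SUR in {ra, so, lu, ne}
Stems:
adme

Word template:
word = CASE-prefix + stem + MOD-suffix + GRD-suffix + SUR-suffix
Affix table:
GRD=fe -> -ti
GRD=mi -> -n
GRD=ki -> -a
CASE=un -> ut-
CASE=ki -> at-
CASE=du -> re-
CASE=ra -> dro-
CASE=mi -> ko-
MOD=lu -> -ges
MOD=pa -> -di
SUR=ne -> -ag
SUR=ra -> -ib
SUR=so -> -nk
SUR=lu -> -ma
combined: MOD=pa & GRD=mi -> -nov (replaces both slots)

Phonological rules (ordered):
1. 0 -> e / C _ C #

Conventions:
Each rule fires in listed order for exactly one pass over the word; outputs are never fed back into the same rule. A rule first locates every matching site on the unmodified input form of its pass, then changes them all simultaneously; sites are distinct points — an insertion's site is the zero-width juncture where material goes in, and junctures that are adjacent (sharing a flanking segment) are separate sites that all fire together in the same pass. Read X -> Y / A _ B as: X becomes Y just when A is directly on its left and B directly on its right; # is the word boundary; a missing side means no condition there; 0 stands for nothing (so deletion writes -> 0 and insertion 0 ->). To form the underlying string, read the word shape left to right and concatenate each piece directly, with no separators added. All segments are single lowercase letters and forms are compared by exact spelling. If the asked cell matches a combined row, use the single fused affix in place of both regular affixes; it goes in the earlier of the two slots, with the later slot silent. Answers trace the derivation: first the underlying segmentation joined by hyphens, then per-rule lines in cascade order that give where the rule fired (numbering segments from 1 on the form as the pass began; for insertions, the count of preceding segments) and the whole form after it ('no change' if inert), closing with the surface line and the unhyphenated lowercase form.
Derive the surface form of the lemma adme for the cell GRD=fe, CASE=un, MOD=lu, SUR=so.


underlying: ut-adme-ges-ti-nk
1. 0 -> e / C _ C #: inserts after position(s) 12: utadmegestinek
surface: utadmegestinek


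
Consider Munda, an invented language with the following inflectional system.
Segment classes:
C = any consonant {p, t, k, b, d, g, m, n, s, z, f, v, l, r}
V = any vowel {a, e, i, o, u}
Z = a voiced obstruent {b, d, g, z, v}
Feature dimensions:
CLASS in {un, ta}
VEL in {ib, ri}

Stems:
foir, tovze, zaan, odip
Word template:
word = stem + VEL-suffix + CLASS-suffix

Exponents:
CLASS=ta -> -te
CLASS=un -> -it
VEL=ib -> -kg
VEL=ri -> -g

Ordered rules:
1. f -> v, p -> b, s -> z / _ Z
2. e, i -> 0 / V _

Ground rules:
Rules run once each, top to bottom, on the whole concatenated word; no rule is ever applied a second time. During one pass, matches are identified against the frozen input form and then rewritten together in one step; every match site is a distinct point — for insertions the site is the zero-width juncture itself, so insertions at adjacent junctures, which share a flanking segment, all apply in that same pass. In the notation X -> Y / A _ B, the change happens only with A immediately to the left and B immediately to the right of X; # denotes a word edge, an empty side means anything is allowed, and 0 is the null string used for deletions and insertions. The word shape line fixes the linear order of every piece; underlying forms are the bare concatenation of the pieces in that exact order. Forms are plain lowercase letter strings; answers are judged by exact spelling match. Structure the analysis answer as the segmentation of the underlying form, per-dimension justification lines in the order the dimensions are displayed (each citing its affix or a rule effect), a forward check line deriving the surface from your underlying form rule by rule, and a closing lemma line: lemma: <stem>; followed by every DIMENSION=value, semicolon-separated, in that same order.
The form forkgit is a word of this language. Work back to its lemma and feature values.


underlying: foir-kg-it
CLASS=un - signalled by the affix -it
VEL=ib - signalled by the affix -kg
check: foirkgit -> foirkgit -> forkgit
lemma: foir; CLASS=un; VEL=ib


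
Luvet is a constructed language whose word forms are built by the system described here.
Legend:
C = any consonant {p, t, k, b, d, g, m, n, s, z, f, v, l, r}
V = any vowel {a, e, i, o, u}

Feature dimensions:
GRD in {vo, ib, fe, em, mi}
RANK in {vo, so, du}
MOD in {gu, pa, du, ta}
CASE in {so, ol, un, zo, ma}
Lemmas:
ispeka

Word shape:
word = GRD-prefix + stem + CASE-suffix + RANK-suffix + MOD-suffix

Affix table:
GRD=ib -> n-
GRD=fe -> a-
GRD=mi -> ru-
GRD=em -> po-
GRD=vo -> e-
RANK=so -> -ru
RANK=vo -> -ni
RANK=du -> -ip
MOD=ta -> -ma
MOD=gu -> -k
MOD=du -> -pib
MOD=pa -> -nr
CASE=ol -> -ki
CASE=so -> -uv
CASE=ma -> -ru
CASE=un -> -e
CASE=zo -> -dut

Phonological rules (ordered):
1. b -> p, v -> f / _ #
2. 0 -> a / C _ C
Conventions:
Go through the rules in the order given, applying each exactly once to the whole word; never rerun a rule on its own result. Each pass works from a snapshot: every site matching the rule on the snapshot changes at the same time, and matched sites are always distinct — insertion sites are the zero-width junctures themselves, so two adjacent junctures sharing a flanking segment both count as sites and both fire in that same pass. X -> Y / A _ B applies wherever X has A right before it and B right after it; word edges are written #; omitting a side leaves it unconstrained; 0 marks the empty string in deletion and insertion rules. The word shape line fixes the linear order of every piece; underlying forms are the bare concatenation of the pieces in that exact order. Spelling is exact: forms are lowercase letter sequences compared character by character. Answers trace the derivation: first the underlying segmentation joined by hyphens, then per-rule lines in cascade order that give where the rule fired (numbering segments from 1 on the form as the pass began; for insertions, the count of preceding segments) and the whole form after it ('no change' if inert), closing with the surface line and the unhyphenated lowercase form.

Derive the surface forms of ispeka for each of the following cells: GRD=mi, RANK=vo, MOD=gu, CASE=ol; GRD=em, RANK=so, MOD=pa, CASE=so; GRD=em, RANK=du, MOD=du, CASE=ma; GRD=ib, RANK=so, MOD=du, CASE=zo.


cell GRD=mi, RANK=vo, MOD=gu, CASE=ol:
underlying: ru-ispeka-ki-ni-k
1. b -> p, v -> f / _ #: no change
2. 0 -> a / C _ C: inserts after position(s) 4: ruisapekakinik
surface: ruisapekakinik

cell GRD=em, RANK=so, MOD=pa, CASE=so:
underlying: po-ispeka-uv-ru-nr
1. b -> p, v -> f / _ #: no change
2. 0 -> a / C _ C: inserts after position(s) 4, 10, 13: poisapekauvarunar
surface: poisapekauvarunar

cell GRD=em, RANK=du, MOD=du, CASE=ma:
underlying: po-ispeka-ru-ip-pib
1. b -> p, v -> f / _ #: fires at position(s) 15: poispekaruippip
2. 0 -> a / C _ C: inserts after position(s) 4, 12: poisapekaruipapip
surface: poisapekaruipapip

cell GRD=ib, RANK=so, MOD=du, CASE=zo:
underlying: n-ispeka-dut-ru-pib
1. b -> p, v -> f / _ #: fires at position(s) 15: nispekadutrupip
2. 0 -> a / C _ C: inserts after position(s) 3, 10: nisapekadutarupip
surface: nisapekadutarupip


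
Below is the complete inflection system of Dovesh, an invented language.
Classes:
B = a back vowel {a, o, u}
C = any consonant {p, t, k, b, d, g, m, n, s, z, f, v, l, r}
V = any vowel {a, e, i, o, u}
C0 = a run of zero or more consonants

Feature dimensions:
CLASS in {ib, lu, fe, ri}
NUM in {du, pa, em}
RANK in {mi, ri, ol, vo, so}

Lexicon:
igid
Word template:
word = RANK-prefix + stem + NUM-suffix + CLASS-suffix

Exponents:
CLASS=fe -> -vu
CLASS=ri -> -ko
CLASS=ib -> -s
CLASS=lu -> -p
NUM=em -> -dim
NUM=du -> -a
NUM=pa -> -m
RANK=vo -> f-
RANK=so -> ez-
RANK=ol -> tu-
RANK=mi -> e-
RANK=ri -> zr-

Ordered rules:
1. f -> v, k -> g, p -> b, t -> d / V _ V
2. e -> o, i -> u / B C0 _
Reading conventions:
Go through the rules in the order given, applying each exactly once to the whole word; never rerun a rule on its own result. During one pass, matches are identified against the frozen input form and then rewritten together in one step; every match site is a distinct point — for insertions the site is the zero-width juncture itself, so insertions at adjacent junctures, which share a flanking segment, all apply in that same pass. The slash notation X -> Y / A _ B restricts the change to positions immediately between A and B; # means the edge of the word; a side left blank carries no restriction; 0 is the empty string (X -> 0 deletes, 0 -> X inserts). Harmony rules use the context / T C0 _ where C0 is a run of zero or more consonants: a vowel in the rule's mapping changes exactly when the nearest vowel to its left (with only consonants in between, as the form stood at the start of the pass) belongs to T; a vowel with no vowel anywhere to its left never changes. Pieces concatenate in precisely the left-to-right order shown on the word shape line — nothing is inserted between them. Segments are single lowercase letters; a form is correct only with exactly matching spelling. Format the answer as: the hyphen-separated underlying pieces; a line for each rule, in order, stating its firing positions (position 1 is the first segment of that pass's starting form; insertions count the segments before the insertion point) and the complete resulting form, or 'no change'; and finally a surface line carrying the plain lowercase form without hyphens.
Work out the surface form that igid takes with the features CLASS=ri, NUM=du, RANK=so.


underlying: ez-igid-a-ko
1. f -> v, k -> g, p -> b, t -> d / V _ V: fires at position(s) 8: ezigidago
2. e -> o, i -> u / B C0 _: no change
surface: ezigidago


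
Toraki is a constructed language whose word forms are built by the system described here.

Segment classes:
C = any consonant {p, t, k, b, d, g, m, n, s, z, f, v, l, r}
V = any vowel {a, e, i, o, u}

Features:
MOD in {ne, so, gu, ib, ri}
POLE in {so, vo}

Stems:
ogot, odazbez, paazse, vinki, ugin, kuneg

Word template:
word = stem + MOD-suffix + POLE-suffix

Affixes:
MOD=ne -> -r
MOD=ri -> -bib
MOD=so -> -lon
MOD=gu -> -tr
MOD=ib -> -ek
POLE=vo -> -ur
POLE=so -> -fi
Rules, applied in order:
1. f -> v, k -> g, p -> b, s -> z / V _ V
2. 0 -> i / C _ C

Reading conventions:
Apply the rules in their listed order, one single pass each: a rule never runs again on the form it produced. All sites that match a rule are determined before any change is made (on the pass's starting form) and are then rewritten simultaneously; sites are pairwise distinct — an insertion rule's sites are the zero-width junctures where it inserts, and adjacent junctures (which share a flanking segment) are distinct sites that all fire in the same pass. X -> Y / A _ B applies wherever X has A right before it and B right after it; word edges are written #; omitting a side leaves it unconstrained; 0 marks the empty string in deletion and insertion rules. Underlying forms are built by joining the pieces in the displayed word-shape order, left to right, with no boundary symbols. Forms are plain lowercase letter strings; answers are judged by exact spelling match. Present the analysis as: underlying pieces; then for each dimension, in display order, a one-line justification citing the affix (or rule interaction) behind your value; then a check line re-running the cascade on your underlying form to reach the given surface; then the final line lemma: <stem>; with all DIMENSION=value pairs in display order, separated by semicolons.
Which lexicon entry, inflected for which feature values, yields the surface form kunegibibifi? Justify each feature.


underlying: kuneg-bib-fi
MOD=ri - signalled by the affix -bib
POLE=so - signalled by the affix -fi
check: kunegbibfi -> kunegbibfi -> kunegibibifi
lemma: kuneg; MOD=ri; POLE=so


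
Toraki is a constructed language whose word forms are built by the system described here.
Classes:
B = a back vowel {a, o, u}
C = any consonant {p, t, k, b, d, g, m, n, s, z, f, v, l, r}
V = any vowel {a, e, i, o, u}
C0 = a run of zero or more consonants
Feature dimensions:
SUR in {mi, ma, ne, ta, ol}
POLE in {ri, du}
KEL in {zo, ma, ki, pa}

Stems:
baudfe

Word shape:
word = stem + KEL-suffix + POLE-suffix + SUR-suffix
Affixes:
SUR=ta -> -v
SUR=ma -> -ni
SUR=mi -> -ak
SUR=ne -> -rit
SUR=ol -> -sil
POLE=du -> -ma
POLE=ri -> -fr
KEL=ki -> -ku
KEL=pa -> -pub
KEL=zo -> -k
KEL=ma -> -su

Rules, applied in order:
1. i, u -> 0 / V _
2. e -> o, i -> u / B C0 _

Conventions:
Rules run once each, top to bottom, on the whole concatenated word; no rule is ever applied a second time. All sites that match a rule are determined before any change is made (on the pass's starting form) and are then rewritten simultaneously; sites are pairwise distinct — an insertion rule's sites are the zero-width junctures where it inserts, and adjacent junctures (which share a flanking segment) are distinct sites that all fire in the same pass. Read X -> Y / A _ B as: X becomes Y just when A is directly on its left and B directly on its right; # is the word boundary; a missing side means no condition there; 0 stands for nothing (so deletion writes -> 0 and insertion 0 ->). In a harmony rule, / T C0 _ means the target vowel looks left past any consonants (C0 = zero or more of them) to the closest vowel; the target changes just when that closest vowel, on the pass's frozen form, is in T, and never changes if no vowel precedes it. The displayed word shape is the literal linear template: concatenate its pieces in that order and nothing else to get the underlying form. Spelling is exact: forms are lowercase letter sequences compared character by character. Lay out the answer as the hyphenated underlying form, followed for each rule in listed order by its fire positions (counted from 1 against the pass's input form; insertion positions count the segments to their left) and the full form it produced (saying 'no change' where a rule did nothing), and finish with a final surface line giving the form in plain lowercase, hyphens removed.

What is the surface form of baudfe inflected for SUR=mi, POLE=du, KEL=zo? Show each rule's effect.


underlying: baudfe-k-ma-ak
1. i, u -> 0 / V _: fires at position(s) 3: badfekmaak
2. e -> o, i -> u / B C0 _: fires at position(s) 5: badfokmaak
surface: badfokmaak


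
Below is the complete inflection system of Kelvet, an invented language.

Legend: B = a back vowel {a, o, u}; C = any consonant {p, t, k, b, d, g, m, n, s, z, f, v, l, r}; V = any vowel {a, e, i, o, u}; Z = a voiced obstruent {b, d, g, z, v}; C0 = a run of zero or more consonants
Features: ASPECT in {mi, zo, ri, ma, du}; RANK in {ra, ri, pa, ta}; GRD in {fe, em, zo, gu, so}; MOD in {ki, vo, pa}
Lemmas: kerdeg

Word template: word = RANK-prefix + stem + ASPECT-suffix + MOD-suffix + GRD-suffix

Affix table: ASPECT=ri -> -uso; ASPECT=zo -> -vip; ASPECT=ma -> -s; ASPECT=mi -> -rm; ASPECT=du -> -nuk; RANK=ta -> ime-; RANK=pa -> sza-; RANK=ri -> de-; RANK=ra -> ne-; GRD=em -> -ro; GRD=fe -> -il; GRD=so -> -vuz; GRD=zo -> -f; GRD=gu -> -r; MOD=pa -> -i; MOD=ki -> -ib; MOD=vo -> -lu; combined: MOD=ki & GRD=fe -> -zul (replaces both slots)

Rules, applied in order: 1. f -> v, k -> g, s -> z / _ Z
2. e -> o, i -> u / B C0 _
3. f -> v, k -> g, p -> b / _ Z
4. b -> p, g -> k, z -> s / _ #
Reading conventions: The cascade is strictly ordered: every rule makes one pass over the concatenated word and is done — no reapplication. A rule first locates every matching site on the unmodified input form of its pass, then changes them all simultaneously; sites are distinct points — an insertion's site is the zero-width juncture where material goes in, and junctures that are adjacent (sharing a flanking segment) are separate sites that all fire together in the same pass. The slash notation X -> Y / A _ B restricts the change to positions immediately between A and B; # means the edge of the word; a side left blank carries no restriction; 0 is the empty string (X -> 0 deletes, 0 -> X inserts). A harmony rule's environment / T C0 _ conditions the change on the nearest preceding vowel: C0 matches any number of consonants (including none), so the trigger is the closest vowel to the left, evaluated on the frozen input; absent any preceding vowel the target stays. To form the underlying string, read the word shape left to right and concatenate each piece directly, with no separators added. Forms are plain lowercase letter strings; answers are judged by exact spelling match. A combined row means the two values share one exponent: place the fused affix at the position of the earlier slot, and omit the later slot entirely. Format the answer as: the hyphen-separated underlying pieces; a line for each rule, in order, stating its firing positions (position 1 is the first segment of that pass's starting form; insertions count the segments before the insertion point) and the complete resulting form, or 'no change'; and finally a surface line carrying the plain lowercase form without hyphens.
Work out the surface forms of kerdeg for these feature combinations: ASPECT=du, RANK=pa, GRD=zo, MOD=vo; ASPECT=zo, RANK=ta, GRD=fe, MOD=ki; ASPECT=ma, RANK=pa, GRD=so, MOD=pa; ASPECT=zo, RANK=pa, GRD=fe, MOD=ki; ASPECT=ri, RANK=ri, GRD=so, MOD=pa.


cell ASPECT=du, RANK=pa, GRD=zo, MOD=vo:
underlying: sza-kerdeg-nuk-lu-f
1. f -> v, k -> g, s -> z / _ Z: fires at position(s) 1: zzakerdegnukluf
2. e -> o, i -> u / B C0 _: fires at position(s) 5: zzakordegnukluf
3. f -> v, k -> g, p -> b / _ Z: no change
4. b -> p, g -> k, z -> s / _ #: no change
surface: zzakordegnukluf

cell ASPECT=zo, RANK=ta, GRD=fe, MOD=ki:
underlying: ime-kerdeg-vip-zul
1. f -> v, k -> g, s -> z / _ Z: no change
2. e -> o, i -> u / B C0 _: no change
3. f -> v, k -> g, p -> b / _ Z: fires at position(s) 12: imekerdegvibzul
4. b -> p, g -> k, z -> s / _ #: no change
surface: imekerdegvibzul

cell ASPECT=ma, RANK=pa, GRD=so, MOD=pa:
underlying: sza-kerdeg-s-i-vuz
1. f -> v, k -> g, s -> z / _ Z: fires at position(s) 1: zzakerdegsivuz
2. e -> o, i -> u / B C0 _: fires at position(s) 5: zzakordegsivuz
3. f -> v, k -> g, p -> b / _ Z: no change
4. b -> p, g -> k, z -> s / _ #: fires at position(s) 14: zzakordegsivus
surface: zzakordegsivus

cell ASPECT=zo, RANK=pa, GRD=fe, MOD=ki:
underlying: sza-kerdeg-vip-zul
1. f -> v, k -> g, s -> z / _ Z: fires at position(s) 1: zzakerdegvipzul
2. e -> o, i -> u / B C0 _: fires at position(s) 5: zzakordegvipzul
3. f -> v, k -> g, p -> b / _ Z: fires at position(s) 12: zzakordegvibzul
4. b -> p, g -> k, z -> s / _ #: no change
surface: zzakordegvibzul

cell ASPECT=ri, RANK=ri, GRD=so, MOD=pa:
underlying: de-kerdeg-uso-i-vuz
1. f -> v, k -> g, s -> z / _ Z: no change
2. e -> o, i -> u / B C0 _: fires at position(s) 12: dekerdegusouvuz
3. f -> v, k -> g, p -> b / _ Z: no change
4. b -> p, g -> k, z -> s / _ #: fires at position(s) 15: dekerdegusouvus
surface: dekerdegusouvus


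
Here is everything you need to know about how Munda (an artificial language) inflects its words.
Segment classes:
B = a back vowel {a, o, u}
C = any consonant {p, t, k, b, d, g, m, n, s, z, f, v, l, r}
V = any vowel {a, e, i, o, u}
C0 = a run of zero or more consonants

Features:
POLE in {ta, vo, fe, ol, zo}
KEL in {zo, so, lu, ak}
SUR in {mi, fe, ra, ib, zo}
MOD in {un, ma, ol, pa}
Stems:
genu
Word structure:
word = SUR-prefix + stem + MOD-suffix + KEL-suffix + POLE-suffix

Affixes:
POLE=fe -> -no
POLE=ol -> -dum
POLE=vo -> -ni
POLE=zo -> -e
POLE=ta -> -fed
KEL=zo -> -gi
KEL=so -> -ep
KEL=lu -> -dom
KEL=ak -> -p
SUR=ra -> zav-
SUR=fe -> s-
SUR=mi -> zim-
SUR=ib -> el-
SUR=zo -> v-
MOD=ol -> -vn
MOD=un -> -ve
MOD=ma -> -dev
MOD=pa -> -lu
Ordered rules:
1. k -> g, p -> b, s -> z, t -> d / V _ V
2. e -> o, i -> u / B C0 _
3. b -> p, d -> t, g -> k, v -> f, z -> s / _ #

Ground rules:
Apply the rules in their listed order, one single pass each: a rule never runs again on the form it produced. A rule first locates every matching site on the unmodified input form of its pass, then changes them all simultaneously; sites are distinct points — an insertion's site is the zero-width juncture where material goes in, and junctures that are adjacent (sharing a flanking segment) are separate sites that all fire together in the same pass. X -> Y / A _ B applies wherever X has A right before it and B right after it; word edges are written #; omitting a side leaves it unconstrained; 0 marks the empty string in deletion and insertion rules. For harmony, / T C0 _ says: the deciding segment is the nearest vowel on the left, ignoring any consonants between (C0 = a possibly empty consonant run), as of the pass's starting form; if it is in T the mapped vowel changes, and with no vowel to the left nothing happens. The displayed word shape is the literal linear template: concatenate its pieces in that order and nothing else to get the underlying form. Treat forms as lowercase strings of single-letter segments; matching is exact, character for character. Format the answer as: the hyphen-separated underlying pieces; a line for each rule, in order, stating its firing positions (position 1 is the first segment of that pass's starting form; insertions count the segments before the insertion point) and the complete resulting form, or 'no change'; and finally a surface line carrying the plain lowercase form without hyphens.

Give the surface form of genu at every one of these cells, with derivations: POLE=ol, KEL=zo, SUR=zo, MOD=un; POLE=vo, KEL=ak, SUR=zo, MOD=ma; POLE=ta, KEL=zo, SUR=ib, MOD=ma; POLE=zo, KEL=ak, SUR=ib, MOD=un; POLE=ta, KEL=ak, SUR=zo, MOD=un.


cell POLE=ol, KEL=zo, SUR=zo, MOD=un:
underlying: v-genu-ve-gi-dum
1. k -> g, p -> b, s -> z, t -> d / V _ V: no change
2. e -> o, i -> u / B C0 _: fires at position(s) 7: vgenuvogidum
3. b -> p, d -> t, g -> k, v -> f, z -> s / _ #: no change
surface: vgenuvogidum

cell POLE=vo, KEL=ak, SUR=zo, MOD=ma:
underlying: v-genu-dev-p-ni
1. k -> g, p -> b, s -> z, t -> d / V _ V: no change
2. e -> o, i -> u / B C0 _: fires at position(s) 7: vgenudovpni
3. b -> p, d -> t, g -> k, v -> f, z -> s / _ #: no change
surface: vgenudovpni

cell POLE=ta, KEL=zo, SUR=ib, MOD=ma:
underlying: el-genu-dev-gi-fed
1. k -> g, p -> b, s -> z, t -> d / V _ V: no change
2. e -> o, i -> u / B C0 _: fires at position(s) 8: elgenudovgifed
3. b -> p, d -> t, g -> k, v -> f, z -> s / _ #: fires at position(s) 14: elgenudovgifet
surface: elgenudovgifet

cell POLE=zo, KEL=ak, SUR=ib, MOD=un:
underlying: el-genu-ve-p-e
1. k -> g, p -> b, s -> z, t -> d / V _ V: fires at position(s) 9: elgenuvebe
2. e -> o, i -> u / B C0 _: fires at position(s) 8: elgenuvobe
3. b -> p, d -> t, g -> k, v -> f, z -> s / _ #: no change
surface: elgenuvobe

cell POLE=ta, KEL=ak, SUR=zo, MOD=un:
underlying: v-genu-ve-p-fed
1. k -> g, p -> b, s -> z, t -> d / V _ V: no change
2. e -> o, i -> u / B C0 _: fires at position(s) 7: vgenuvopfed
3. b -> p, d -> t, g -> k, v -> f, z -> s / _ #: fires at position(s) 11: vgenuvopfet
surface: vgenuvopfet


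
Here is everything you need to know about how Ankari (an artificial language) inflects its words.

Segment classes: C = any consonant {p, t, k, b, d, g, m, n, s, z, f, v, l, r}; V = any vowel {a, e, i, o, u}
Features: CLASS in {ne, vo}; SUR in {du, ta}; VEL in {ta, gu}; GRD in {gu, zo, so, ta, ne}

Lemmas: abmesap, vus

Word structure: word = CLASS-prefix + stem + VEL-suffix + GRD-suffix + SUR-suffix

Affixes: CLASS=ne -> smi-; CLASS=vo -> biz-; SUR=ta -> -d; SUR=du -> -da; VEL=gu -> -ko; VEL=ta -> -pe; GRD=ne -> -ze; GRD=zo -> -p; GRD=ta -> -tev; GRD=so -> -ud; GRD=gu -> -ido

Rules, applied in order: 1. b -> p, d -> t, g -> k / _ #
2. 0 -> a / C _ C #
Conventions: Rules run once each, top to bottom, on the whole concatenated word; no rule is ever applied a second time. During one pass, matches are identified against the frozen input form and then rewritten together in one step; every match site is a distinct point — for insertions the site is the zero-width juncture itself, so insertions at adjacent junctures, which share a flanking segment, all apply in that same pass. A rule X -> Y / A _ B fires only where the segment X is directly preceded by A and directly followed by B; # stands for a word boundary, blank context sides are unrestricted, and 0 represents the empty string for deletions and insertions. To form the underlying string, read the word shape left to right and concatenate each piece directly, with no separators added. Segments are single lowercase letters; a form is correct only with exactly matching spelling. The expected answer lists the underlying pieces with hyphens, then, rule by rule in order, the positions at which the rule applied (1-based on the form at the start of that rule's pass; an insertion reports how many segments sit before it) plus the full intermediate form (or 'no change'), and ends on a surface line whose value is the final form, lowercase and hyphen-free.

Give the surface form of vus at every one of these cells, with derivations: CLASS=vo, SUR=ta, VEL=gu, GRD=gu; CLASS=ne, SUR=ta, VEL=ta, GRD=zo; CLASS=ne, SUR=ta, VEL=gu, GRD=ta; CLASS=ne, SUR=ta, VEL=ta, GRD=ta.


cell CLASS=vo, SUR=ta, VEL=gu, GRD=gu:
underlying: biz-vus-ko-ido-d
1. b -> p, d -> t, g -> k / _ #: fires at position(s) 12: bizvuskoidot
2. 0 -> a / C _ C #: no change
surface: bizvuskoidot

cell CLASS=ne, SUR=ta, VEL=ta, GRD=zo:
underlying: smi-vus-pe-p-d
1. b -> p, d -> t, g -> k / _ #: fires at position(s) 10: smivuspept
2. 0 -> a / C _ C #: inserts after position(s) 9: smivuspepat
surface: smivuspepat

cell CLASS=ne, SUR=ta, VEL=gu, GRD=ta:
underlying: smi-vus-ko-tev-d
1. b -> p, d -> t, g -> k / _ #: fires at position(s) 12: smivuskotevt
2. 0 -> a / C _ C #: inserts after position(s) 11: smivuskotevat
surface: smivuskotevat

cell CLASS=ne, SUR=ta, VEL=ta, GRD=ta:
underlying: smi-vus-pe-tev-d
1. b -> p, d -> t, g -> k / _ #: fires at position(s) 12: smivuspetevt
2. 0 -> a / C _ C #: inserts after position(s) 11: smivuspetevat
surface: smivuspetevat


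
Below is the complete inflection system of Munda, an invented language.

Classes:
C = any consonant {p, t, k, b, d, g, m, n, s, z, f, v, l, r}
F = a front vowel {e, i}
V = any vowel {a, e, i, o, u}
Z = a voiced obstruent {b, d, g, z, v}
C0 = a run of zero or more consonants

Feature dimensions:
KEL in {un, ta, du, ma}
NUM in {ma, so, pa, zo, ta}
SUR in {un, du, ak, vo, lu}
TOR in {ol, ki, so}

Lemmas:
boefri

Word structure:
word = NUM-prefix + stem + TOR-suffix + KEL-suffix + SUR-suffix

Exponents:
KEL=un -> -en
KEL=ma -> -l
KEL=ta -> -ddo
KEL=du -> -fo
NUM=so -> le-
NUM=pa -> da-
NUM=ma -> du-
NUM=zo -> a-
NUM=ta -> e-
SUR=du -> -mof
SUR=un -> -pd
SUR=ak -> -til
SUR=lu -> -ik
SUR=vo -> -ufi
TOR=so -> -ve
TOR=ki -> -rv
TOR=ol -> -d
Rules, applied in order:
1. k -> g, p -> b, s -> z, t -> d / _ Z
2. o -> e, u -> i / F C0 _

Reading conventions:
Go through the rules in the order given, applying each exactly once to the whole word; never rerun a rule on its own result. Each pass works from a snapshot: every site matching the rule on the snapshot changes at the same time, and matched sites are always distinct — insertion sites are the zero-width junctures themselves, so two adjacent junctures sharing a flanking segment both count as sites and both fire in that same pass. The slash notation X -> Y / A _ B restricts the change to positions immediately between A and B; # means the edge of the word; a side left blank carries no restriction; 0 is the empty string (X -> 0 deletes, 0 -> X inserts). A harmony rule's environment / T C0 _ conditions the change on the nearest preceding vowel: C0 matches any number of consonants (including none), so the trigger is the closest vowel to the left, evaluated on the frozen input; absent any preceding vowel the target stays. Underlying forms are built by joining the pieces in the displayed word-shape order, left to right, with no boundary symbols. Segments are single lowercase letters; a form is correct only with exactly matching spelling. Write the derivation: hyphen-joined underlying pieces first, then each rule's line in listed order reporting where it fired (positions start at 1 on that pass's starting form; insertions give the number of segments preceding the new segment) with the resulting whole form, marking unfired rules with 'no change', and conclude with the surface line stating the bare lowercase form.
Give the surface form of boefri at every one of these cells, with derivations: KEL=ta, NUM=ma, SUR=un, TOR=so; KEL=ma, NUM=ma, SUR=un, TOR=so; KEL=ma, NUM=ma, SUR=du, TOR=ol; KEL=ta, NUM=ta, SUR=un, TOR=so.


cell KEL=ta, NUM=ma, SUR=un, TOR=so:
underlying: du-boefri-ve-ddo-pd
1. k -> g, p -> b, s -> z, t -> d / _ Z: fires at position(s) 14: duboefriveddobd
2. o -> e, u -> i / F C0 _: fires at position(s) 13: duboefriveddebd
surface: duboefriveddebd

cell KEL=ma, NUM=ma, SUR=un, TOR=so:
underlying: du-boefri-ve-l-pd
1. k -> g, p -> b, s -> z, t -> d / _ Z: fires at position(s) 12: duboefrivelbd
2. o -> e, u -> i / F C0 _: no change
surface: duboefrivelbd

cell KEL=ma, NUM=ma, SUR=du, TOR=ol:
underlying: du-boefri-d-l-mof
1. k -> g, p -> b, s -> z, t -> d / _ Z: no change
2. o -> e, u -> i / F C0 _: fires at position(s) 12: duboefridlmef
surface: duboefridlmef

cell KEL=ta, NUM=ta, SUR=un, TOR=so:
underlying: e-boefri-ve-ddo-pd
1. k -> g, p -> b, s -> z, t -> d / _ Z: fires at position(s) 13: eboefriveddobd
2. o -> e, u -> i / F C0 _: fires at position(s) 3, 12: ebeefriveddebd
surface: ebeefriveddebd


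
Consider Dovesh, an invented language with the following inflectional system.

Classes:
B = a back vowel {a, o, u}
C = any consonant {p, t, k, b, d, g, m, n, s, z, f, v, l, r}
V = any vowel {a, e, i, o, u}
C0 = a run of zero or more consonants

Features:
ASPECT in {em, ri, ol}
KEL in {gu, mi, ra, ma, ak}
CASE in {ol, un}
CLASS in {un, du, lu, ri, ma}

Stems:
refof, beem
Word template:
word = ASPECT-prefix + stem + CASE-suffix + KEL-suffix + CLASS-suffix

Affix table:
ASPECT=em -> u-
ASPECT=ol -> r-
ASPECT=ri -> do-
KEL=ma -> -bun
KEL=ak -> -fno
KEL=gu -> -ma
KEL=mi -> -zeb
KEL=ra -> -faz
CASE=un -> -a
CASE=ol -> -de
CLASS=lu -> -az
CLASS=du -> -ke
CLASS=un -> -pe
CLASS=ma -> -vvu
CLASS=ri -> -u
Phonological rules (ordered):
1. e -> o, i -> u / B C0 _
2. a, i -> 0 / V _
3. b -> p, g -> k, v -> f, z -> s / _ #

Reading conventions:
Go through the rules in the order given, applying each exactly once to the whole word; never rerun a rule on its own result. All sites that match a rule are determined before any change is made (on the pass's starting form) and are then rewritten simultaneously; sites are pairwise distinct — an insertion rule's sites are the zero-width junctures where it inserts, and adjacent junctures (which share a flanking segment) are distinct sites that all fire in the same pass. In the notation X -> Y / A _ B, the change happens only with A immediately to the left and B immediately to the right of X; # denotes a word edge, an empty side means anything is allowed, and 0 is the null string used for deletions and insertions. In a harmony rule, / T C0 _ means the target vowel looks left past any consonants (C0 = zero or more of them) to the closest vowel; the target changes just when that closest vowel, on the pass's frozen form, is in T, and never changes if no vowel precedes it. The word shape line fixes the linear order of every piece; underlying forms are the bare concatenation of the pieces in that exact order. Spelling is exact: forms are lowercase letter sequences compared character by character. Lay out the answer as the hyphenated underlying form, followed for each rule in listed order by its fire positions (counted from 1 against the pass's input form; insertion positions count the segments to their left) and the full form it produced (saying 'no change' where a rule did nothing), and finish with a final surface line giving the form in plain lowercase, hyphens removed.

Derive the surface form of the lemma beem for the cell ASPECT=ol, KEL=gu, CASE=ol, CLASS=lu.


underlying: r-beem-de-ma-az
1. e -> o, i -> u / B C0 _: no change
2. a, i -> 0 / V _: fires at position(s) 10: rbeemdemaz
3. b -> p, g -> k, v -> f, z -> s / _ #: fires at position(s) 10: rbeemdemas
surface: rbeemdemas


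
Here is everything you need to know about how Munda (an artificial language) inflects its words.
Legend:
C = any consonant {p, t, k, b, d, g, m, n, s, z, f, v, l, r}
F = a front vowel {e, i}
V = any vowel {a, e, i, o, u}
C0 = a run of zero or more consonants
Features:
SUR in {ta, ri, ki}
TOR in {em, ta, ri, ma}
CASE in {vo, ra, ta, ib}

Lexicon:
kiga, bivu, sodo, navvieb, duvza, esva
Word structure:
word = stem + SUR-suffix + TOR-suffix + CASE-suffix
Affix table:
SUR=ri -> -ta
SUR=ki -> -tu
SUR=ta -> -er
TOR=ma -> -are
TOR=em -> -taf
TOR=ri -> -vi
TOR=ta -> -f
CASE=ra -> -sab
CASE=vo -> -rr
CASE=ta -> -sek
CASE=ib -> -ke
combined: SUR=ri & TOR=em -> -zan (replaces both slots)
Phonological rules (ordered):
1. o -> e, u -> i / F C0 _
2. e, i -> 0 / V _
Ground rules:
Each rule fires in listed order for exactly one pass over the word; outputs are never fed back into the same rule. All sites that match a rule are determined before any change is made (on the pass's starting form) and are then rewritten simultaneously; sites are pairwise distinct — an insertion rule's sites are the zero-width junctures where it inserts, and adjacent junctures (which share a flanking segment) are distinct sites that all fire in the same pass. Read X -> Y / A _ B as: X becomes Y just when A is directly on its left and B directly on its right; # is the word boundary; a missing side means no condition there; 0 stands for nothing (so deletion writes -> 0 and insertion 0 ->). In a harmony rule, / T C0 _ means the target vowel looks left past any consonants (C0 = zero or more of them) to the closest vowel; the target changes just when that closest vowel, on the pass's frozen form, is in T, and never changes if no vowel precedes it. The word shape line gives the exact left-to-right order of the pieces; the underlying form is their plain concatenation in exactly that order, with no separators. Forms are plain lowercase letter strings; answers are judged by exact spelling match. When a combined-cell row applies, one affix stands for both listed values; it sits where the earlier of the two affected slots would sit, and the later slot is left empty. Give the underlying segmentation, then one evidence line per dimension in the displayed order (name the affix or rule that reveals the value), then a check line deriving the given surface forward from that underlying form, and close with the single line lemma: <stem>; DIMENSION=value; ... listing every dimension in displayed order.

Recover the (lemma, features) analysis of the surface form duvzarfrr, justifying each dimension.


underlying: duvza-er-f-rr
SUR=ta - signalled by the affix -er
TOR=ta - signalled by the affix -f
CASE=vo - signalled by the affix -rr
check: duvzaerfrr -> duvzaerfrr -> duvzarfrr
lemma: duvza; SUR=ta; TOR=ta; CASE=vo


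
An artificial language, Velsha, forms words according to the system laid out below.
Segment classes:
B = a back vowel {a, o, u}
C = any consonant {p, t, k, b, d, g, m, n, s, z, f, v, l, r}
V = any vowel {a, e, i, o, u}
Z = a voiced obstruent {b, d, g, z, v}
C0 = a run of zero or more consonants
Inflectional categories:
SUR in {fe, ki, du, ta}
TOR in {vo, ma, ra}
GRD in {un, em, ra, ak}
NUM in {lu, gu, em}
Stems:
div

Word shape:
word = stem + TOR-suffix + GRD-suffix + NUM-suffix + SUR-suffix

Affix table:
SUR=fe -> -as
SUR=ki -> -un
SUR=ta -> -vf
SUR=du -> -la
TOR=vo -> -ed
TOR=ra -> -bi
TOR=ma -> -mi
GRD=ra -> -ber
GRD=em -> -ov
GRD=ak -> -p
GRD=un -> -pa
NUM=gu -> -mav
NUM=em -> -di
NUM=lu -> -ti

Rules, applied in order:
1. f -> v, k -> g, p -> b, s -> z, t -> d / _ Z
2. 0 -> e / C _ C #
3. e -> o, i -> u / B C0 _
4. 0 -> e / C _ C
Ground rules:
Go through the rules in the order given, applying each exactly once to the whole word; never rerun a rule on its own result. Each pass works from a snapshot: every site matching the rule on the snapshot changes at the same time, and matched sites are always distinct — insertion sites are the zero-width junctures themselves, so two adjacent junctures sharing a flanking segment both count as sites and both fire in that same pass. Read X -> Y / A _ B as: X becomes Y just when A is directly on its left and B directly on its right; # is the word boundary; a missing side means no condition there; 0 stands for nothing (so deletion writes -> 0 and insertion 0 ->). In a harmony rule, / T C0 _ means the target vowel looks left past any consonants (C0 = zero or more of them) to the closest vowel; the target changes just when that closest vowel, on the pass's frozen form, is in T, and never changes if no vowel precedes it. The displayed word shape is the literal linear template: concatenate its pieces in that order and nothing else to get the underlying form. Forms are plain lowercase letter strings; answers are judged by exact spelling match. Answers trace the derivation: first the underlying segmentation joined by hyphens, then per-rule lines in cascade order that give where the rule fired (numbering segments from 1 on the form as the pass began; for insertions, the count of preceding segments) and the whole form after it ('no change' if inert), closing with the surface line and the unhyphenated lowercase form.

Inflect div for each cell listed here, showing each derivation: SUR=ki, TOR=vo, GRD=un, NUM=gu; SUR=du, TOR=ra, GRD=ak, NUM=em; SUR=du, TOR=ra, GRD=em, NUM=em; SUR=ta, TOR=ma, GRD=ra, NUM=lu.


cell SUR=ki, TOR=vo, GRD=un, NUM=gu:
underlying: div-ed-pa-mav-un
1. f -> v, k -> g, p -> b, s -> z, t -> d / _ Z: no change
2. 0 -> e / C _ C #: no change
3. e -> o, i -> u / B C0 _: no change
4. 0 -> e / C _ C: inserts after position(s) 5: divedepamavun
surface: divedepamavun

cell SUR=du, TOR=ra, GRD=ak, NUM=em:
underlying: div-bi-p-di-la
1. f -> v, k -> g, p -> b, s -> z, t -> d / _ Z: fires at position(s) 6: divbibdila
2. 0 -> e / C _ C #: no change
3. e -> o, i -> u / B C0 _: no change
4. 0 -> e / C _ C: inserts after position(s) 3, 6: divebibedila
surface: divebibedila

cell SUR=du, TOR=ra, GRD=em, NUM=em:
underlying: div-bi-ov-di-la
1. f -> v, k -> g, p -> b, s -> z, t -> d / _ Z: no change
2. 0 -> e / C _ C #: no change
3. e -> o, i -> u / B C0 _: fires at position(s) 9: divbiovdula
4. 0 -> e / C _ C: inserts after position(s) 3, 7: divebiovedula
surface: divebiovedula

cell SUR=ta, TOR=ma, GRD=ra, NUM=lu:
underlying: div-mi-ber-ti-vf
1. f -> v, k -> g, p -> b, s -> z, t -> d / _ Z: no change
2. 0 -> e / C _ C #: inserts after position(s) 11: divmibertivef
3. e -> o, i -> u / B C0 _: no change
4. 0 -> e / C _ C: inserts after position(s) 3, 8: divemiberetivef
surface: divemiberetivef
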